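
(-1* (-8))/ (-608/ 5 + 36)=-10/ 107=-0.09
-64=-64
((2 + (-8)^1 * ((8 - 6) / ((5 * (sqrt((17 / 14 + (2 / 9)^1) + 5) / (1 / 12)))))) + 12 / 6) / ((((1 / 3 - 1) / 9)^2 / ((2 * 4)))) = 5832 - 5832 * sqrt(11354) / 4055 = 5678.75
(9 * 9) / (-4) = -81 / 4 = -20.25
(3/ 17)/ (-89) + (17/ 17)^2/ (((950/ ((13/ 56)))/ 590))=1144511/ 8049160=0.14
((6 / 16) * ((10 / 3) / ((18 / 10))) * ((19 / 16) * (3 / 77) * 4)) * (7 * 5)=2375 / 528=4.50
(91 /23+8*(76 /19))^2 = 683929 /529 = 1292.87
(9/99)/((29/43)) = 43/319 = 0.13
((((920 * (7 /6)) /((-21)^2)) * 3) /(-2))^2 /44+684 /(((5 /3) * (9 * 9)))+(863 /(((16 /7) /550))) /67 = 363276300133 /117006120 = 3104.76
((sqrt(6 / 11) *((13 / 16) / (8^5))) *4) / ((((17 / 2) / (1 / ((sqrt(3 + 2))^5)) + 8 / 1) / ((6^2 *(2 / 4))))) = 0.00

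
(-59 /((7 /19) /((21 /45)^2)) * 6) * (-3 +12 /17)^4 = -12102381018 /2088025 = -5796.09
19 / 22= 0.86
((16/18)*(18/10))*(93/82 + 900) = 295572/205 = 1441.81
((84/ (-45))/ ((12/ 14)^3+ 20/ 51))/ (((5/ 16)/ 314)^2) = -1030244590592/ 558625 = -1844250.78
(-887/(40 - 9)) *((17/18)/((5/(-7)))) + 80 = 328753/2790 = 117.83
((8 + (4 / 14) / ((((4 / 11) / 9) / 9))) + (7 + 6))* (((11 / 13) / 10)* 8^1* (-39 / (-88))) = 711 / 28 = 25.39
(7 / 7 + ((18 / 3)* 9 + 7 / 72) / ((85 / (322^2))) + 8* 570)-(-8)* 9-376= 21495101 / 306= 70245.43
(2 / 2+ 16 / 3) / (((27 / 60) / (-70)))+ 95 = -24035 / 27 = -890.19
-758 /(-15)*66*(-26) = -433576 /5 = -86715.20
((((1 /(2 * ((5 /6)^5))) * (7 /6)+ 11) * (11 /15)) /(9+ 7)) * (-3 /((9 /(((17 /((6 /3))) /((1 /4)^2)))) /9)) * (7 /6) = -50934499 /187500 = -271.65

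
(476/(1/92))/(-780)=-10948/195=-56.14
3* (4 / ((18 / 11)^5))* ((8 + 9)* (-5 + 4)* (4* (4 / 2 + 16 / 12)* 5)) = -68446675 / 59049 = -1159.15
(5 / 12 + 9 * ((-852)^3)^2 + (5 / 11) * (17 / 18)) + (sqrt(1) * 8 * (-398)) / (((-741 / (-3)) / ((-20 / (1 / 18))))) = 336722562064176663799097 / 97812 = 3442548583652074017.49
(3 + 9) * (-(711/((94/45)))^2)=-3071040075/2209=-1390239.96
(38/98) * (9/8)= 171/392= 0.44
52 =52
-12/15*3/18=-2/15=-0.13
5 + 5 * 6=35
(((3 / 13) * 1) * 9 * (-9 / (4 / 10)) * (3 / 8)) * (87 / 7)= -317115 / 1456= -217.80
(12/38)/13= 6/247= 0.02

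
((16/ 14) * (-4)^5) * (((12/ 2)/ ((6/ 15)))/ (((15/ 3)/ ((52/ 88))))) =-159744/ 77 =-2074.60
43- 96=-53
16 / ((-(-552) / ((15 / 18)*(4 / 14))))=10 / 1449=0.01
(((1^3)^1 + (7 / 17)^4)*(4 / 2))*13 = 2233972 / 83521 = 26.75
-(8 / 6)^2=-16 / 9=-1.78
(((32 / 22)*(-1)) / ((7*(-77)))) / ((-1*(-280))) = 2 / 207515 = 0.00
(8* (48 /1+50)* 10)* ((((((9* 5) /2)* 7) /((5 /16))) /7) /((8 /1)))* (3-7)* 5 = -1411200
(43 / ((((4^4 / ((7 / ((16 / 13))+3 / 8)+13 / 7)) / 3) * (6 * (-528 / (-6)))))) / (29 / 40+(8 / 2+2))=190705 / 169680896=0.00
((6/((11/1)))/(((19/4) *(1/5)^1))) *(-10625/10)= -127500/209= -610.05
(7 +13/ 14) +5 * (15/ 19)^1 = 3159/ 266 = 11.88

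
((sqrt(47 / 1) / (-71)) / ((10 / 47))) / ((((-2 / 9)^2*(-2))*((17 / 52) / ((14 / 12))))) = 16.40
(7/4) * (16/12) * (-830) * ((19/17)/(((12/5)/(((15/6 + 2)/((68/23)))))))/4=-6347425/18496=-343.18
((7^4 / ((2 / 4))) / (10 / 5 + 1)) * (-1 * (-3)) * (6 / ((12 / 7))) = 16807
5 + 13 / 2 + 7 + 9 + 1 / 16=441 / 16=27.56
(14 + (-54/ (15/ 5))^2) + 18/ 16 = 2713/ 8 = 339.12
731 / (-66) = -11.08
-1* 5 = -5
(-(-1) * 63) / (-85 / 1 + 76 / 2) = -63 / 47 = -1.34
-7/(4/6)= -21/2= -10.50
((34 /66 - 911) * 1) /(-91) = 10.01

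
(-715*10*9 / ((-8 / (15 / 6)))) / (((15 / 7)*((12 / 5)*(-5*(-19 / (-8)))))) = -329.28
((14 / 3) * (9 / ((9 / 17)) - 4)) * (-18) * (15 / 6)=-2730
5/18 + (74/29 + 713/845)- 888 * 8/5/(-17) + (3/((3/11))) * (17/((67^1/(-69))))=-105.33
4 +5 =9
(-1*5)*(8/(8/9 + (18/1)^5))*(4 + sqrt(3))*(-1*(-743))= -0.09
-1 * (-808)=808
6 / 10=3 / 5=0.60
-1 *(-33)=33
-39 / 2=-19.50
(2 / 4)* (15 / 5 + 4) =7 / 2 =3.50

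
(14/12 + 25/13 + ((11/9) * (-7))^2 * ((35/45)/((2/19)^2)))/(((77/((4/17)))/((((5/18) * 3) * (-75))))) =-24361338125/24810786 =-981.88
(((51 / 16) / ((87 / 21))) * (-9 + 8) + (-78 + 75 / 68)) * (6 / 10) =-1837899 / 39440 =-46.60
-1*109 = -109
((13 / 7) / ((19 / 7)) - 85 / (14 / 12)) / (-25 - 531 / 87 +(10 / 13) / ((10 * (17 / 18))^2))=5229199235 / 2252936476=2.32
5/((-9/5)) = -25/9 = -2.78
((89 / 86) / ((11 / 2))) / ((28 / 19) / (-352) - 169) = -152 / 136525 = -0.00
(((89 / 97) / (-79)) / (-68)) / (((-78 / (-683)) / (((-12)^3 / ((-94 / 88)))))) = 192573216 / 79595581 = 2.42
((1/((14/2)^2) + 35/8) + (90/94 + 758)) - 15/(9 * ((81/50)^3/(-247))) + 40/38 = 480656379704821/558102332088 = 861.23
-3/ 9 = -1/ 3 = -0.33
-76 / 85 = -0.89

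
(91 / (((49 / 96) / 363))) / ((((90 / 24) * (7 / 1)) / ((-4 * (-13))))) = 31409664 / 245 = 128202.71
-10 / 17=-0.59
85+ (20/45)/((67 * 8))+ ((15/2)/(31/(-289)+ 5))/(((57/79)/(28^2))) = 4051504649/2314314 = 1750.63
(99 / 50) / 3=33 / 50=0.66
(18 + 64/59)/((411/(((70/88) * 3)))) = 19705/177826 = 0.11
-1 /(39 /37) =-0.95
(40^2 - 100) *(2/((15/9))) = 1800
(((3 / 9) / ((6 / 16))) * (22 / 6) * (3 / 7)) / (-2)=-44 / 63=-0.70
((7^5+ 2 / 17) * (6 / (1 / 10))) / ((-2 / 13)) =-111431190 / 17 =-6554775.88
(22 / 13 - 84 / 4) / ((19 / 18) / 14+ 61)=-63252 / 200083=-0.32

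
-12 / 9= -4 / 3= -1.33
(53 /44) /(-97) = -0.01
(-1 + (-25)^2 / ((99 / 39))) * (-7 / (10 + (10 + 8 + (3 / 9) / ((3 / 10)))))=-84966 / 1441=-58.96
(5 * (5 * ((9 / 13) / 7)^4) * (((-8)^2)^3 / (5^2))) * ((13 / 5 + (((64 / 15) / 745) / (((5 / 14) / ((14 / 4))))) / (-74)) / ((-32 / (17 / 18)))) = -90924525637632 / 47256719999125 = -1.92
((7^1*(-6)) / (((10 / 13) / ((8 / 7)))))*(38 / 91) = -912 / 35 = -26.06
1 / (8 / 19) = 19 / 8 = 2.38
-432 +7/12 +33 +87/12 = -2347/6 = -391.17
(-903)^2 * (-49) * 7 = -279685287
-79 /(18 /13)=-1027 /18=-57.06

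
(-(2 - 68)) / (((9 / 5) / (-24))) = -880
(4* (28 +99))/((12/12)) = 508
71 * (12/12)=71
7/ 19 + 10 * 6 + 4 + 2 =1261/ 19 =66.37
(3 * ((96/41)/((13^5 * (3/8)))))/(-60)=-64/76115065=-0.00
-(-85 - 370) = 455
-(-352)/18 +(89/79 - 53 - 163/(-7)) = -44953/4977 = -9.03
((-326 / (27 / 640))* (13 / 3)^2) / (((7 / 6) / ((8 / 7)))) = -564162560 / 3969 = -142142.24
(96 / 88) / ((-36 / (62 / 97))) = -62 / 3201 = -0.02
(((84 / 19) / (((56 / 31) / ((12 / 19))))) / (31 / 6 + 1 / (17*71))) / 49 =4041036 / 661975447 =0.01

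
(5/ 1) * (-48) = -240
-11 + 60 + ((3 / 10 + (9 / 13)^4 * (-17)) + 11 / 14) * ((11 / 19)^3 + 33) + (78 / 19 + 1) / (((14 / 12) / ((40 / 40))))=-275733263511 / 6856496465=-40.21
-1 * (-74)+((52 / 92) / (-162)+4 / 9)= 277367 / 3726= 74.44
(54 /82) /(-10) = -27 /410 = -0.07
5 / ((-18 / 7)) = -35 / 18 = -1.94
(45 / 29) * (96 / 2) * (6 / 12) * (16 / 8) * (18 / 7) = 38880 / 203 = 191.53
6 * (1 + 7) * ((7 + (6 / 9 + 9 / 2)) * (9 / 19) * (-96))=-504576 / 19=-26556.63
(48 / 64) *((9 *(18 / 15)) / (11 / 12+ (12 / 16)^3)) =7776 / 1285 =6.05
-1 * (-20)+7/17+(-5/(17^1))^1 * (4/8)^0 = 342/17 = 20.12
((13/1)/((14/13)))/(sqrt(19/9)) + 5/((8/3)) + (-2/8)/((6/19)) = 13/12 + 507 * sqrt(19)/266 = 9.39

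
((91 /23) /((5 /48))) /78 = 56 /115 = 0.49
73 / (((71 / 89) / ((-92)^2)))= 774515.61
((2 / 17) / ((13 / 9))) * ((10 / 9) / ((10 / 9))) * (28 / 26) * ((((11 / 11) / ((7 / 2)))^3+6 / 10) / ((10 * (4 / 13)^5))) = 21137337 / 10662400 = 1.98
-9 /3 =-3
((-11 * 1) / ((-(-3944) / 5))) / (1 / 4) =-55 / 986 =-0.06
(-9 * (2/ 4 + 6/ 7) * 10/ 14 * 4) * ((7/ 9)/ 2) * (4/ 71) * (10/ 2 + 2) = -380/ 71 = -5.35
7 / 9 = 0.78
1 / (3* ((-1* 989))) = -1 / 2967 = -0.00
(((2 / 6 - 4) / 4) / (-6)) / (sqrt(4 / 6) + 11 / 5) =605 / 7512 - 275 * sqrt(6) / 22536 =0.05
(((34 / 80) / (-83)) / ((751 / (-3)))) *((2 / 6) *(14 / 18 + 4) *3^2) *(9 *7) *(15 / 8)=138159 / 3989312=0.03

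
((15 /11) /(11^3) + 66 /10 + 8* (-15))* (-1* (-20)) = -33205488 /14641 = -2267.98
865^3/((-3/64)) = -13807245333.33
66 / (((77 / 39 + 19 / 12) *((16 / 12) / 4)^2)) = 30888 / 185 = 166.96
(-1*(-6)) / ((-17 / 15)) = -90 / 17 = -5.29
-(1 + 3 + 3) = -7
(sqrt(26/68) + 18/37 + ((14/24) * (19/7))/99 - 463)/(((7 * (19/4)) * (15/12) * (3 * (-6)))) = 40659082/65769165 - 4 * sqrt(442)/101745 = 0.62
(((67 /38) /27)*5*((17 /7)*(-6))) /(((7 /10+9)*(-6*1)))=28475 /348327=0.08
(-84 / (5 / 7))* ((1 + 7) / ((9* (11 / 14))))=-21952 / 165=-133.04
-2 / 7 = -0.29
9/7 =1.29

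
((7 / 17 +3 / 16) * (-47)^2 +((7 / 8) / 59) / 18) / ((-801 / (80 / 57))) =-955978480 / 412145739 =-2.32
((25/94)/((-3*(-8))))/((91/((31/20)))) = 155/821184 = 0.00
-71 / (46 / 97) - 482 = -29059 / 46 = -631.72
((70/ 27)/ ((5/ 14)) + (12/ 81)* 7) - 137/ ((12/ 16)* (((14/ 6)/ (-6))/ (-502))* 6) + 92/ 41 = -304449596/ 7749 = -39288.89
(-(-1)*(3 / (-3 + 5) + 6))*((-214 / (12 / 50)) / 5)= -2675 / 2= -1337.50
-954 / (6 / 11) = -1749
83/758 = 0.11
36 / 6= 6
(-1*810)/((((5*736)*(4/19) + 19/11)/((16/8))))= -338580/162281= -2.09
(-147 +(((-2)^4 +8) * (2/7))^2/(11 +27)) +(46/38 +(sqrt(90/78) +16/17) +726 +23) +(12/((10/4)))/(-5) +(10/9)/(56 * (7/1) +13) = sqrt(195)/13 +174346592083/288447075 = 605.51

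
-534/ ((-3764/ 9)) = 2403/ 1882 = 1.28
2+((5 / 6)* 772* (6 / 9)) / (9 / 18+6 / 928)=359054 / 423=848.83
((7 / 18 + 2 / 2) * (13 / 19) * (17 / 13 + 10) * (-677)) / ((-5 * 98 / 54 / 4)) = 3206.84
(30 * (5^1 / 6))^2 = 625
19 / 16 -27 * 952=-411245 / 16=-25702.81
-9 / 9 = -1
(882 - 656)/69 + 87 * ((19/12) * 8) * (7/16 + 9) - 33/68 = 97620955/9384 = 10402.92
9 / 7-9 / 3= -12 / 7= -1.71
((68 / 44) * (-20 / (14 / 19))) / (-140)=323 / 1078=0.30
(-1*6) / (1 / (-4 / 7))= 24 / 7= 3.43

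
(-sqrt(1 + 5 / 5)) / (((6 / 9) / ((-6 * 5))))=63.64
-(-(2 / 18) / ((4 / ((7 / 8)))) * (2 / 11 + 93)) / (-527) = -7175 / 1669536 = -0.00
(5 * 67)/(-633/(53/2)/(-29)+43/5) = 2574475/72421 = 35.55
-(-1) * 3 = 3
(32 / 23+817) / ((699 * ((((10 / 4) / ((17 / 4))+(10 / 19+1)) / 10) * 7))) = 8685470 / 10980591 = 0.79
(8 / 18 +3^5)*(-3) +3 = -2182 / 3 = -727.33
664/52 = 166/13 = 12.77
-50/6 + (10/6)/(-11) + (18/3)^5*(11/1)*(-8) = -22581784/33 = -684296.48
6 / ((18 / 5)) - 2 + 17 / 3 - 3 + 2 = 4.33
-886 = -886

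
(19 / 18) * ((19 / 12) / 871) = 361 / 188136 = 0.00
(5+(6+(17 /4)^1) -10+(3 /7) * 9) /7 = 255 /196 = 1.30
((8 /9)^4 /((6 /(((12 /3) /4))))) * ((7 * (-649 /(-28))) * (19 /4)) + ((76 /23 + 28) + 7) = 53643187 /452709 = 118.49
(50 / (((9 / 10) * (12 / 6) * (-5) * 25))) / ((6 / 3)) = -1 / 9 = -0.11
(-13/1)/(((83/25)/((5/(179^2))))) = -1625/2659403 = -0.00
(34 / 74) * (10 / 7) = 170 / 259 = 0.66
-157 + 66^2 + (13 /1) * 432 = 9815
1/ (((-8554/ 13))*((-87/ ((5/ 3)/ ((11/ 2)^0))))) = 5/ 171738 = 0.00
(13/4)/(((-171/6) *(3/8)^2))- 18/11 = -13810/5643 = -2.45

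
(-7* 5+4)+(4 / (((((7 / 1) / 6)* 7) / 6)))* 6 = -655 / 49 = -13.37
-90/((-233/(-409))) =-36810/233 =-157.98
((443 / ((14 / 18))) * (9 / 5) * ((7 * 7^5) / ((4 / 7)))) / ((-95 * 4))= -4221599067 / 7600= -555473.56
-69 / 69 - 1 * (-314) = 313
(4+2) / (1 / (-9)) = -54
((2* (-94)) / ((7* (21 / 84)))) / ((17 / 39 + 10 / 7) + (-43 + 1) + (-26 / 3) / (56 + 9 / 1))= 146640 / 54967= 2.67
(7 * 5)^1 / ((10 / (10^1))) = 35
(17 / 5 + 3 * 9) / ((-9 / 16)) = -54.04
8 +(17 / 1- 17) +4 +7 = 19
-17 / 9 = -1.89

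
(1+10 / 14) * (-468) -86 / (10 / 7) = -30187 / 35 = -862.49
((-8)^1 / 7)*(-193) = 1544 / 7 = 220.57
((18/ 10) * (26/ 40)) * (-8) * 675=-6318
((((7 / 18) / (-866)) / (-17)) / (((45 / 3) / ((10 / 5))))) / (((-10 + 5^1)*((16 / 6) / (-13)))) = 91 / 26499600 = 0.00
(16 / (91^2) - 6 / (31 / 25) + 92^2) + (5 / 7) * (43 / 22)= 47782210195 / 5647642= 8460.56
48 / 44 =12 / 11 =1.09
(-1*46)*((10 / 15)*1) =-92 / 3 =-30.67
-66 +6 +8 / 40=-299 / 5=-59.80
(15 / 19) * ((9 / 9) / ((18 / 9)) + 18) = 555 / 38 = 14.61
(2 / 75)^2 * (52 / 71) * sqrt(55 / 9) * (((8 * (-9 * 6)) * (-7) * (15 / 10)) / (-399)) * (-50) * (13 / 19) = 43264 * sqrt(55) / 640775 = 0.50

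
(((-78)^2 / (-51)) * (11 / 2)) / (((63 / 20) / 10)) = -743600 / 357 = -2082.91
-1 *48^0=-1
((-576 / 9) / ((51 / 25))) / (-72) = 200 / 459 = 0.44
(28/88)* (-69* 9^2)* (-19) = 743337/22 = 33788.05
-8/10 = -4/5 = -0.80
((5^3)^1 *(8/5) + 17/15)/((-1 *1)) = -3017/15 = -201.13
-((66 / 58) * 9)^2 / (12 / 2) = -17.48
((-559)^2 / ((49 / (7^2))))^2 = 97644375361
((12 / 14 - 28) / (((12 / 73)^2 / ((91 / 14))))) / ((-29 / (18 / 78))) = 506255 / 9744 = 51.96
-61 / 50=-1.22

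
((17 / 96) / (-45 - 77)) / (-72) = 17 / 843264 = 0.00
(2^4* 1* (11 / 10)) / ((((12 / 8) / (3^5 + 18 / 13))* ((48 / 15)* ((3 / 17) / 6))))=396066 / 13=30466.62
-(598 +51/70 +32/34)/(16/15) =-562.19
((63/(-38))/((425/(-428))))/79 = 13482/637925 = 0.02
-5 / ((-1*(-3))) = -5 / 3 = -1.67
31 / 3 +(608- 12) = 1819 / 3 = 606.33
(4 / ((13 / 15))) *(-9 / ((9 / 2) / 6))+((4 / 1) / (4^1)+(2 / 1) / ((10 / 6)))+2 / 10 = -52.98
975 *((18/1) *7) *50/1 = 6142500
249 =249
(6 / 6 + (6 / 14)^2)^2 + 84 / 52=94153 / 31213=3.02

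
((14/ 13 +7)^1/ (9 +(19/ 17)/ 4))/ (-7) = -1020/ 8203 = -0.12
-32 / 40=-4 / 5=-0.80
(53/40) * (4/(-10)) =-53/100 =-0.53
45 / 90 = 1 / 2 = 0.50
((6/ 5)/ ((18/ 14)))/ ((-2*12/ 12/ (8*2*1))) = -112/ 15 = -7.47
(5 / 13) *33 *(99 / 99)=165 / 13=12.69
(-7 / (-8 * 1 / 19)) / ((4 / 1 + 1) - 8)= -133 / 24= -5.54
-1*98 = -98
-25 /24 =-1.04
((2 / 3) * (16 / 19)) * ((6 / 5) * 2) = 128 / 95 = 1.35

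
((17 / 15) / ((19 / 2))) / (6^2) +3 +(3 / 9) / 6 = 7846 / 2565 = 3.06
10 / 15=2 / 3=0.67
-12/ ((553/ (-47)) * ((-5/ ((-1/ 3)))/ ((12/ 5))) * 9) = 752/ 41475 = 0.02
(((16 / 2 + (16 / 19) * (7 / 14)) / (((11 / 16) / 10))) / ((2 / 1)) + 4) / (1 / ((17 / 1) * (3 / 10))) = 347718 / 1045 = 332.74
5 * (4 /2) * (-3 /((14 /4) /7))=-60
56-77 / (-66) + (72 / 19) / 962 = 3134893 / 54834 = 57.17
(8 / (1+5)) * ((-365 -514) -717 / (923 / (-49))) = -1034912 / 923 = -1121.25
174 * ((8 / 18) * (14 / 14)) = 232 / 3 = 77.33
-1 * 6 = -6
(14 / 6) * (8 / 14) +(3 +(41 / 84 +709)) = 19987 / 28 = 713.82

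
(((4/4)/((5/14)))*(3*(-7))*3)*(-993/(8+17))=875826/125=7006.61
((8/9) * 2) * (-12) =-64/3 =-21.33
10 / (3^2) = 10 / 9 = 1.11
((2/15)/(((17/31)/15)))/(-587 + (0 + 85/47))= -1457/233784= -0.01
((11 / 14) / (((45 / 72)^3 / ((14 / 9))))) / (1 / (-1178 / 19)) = -349184 / 1125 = -310.39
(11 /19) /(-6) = -11 /114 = -0.10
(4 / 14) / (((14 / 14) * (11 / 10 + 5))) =20 / 427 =0.05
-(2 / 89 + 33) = -33.02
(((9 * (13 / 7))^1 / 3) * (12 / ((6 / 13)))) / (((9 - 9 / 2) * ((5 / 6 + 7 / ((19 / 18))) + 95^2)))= 0.00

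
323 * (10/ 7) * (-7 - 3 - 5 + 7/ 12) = -279395/ 42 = -6652.26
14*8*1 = 112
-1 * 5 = -5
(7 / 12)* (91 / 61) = 637 / 732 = 0.87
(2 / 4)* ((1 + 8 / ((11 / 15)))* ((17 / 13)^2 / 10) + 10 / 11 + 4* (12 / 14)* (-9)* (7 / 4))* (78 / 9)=-316367 / 1430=-221.24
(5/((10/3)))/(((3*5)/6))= 3/5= 0.60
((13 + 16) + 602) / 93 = 631 / 93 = 6.78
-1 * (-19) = 19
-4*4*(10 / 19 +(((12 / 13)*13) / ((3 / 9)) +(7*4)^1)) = -19616 / 19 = -1032.42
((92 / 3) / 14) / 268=23 / 2814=0.01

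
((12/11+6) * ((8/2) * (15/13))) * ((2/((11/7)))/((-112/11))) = -45/11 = -4.09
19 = 19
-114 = -114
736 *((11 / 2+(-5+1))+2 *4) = 6992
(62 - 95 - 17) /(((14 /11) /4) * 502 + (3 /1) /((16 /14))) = -4400 /14287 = -0.31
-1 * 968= -968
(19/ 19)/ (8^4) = 1/ 4096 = 0.00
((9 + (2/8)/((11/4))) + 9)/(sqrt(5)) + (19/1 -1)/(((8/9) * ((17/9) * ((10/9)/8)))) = 199 * sqrt(5)/55 + 6561/85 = 85.28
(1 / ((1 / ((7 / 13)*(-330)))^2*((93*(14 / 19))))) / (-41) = -2413950 / 214799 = -11.24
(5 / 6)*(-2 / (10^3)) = -1 / 600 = -0.00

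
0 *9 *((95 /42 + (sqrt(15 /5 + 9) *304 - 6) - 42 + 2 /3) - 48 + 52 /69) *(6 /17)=0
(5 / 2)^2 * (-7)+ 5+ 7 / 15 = -2297 / 60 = -38.28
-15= -15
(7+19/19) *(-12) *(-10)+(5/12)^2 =138265/144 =960.17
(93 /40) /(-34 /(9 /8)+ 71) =837 /14680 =0.06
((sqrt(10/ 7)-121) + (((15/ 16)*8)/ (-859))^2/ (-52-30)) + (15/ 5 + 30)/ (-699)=-6826072249897/ 56391817544 + sqrt(70)/ 7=-119.85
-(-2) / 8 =1 / 4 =0.25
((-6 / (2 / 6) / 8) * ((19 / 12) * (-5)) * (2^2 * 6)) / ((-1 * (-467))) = 855 / 934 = 0.92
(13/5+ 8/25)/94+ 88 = 206873/2350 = 88.03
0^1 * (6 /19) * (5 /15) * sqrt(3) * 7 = 0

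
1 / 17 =0.06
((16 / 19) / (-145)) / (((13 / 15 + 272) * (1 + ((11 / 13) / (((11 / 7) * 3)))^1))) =-936 / 51870589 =-0.00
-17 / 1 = -17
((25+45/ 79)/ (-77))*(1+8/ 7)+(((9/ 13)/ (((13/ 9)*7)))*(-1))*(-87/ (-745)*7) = -4114989807/ 5361160805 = -0.77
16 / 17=0.94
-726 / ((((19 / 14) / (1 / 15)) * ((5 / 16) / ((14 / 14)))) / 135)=-1463616 / 95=-15406.48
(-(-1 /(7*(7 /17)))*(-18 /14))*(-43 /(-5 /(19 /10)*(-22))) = 125001 /377300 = 0.33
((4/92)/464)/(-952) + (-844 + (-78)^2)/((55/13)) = 138416352245/111757184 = 1238.55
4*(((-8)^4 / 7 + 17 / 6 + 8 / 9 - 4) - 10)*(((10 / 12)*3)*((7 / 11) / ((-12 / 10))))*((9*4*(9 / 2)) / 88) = -5432475 / 968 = -5612.06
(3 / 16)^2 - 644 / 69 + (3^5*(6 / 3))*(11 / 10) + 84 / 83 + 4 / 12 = 55950999 / 106240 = 526.65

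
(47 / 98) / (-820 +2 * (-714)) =-47 / 220304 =-0.00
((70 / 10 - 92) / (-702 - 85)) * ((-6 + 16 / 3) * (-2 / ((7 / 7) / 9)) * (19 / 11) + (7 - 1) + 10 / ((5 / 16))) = 54910 / 8657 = 6.34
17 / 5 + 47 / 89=1748 / 445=3.93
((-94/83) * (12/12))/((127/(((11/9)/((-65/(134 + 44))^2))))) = -32761256/400821525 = -0.08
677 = 677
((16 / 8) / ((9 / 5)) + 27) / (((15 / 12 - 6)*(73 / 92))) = -93104 / 12483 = -7.46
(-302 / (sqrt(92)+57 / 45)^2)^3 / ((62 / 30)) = -8.13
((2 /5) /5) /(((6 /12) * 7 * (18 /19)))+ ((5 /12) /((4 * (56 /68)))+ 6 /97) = 1038727 /4888800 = 0.21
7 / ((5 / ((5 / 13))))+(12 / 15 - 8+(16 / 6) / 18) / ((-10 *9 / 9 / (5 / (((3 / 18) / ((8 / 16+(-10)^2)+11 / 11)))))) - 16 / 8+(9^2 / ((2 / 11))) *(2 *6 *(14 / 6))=8552599 / 585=14619.83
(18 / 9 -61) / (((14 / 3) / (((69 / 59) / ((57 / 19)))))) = -69 / 14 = -4.93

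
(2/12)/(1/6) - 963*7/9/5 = -744/5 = -148.80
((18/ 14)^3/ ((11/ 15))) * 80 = 874800/ 3773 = 231.86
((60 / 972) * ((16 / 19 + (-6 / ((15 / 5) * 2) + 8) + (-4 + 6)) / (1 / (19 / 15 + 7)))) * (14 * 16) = 5194112 / 4617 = 1125.00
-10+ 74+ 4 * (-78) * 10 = -3056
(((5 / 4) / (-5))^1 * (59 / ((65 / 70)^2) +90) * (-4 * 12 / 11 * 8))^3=12757789167058944 / 4826809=2643110420.79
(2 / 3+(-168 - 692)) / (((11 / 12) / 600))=-6187200 / 11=-562472.73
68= 68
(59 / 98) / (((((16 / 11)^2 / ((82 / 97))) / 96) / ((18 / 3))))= 2634291 / 19012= 138.56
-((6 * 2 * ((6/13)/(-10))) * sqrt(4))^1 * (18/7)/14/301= 648/958685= 0.00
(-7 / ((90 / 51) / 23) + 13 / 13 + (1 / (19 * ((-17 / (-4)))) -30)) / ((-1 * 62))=1164941 / 600780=1.94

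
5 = 5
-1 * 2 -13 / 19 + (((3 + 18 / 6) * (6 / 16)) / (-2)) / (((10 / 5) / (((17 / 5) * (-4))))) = 1887 / 380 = 4.97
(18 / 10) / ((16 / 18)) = 81 / 40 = 2.02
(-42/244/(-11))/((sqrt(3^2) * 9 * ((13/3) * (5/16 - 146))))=-8/8714277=-0.00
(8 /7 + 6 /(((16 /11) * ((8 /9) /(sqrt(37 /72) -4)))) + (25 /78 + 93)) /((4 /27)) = 2673 * sqrt(74) /1024 + 2983815 /5824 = 534.79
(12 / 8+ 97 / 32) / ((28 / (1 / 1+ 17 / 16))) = 4785 / 14336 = 0.33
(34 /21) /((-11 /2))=-68 /231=-0.29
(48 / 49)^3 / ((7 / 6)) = 663552 / 823543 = 0.81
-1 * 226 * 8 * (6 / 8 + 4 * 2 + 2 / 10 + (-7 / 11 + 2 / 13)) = -10946084 / 715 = -15309.21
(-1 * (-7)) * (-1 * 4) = -28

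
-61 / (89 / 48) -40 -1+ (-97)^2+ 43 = 834651 / 89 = 9378.10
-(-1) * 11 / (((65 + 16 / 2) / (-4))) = -44 / 73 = -0.60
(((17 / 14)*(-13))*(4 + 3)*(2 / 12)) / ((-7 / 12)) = 31.57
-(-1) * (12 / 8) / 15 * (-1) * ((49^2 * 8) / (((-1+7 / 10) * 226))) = 9604 / 339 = 28.33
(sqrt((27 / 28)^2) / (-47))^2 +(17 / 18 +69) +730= 12468503833 / 15586704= 799.94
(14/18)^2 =49/81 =0.60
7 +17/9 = 80/9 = 8.89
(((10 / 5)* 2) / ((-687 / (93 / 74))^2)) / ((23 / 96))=92256 / 1651209767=0.00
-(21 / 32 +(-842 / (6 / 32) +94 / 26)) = 5599021 / 1248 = 4486.40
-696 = -696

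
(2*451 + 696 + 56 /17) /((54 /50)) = 226850 /153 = 1482.68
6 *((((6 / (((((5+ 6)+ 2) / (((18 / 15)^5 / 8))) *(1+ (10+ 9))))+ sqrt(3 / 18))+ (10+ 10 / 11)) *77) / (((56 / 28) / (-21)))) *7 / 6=-12549189051 / 203125- 3773 *sqrt(6) / 4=-64091.10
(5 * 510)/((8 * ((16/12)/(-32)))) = -7650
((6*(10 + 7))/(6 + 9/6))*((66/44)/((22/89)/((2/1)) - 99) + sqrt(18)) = -4539/22000 + 204*sqrt(2)/5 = 57.49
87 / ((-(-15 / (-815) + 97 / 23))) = -326163 / 15880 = -20.54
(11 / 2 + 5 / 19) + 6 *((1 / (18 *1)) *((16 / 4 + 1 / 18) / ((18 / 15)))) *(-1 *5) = 803 / 6156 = 0.13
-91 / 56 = -13 / 8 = -1.62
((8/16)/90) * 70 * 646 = 2261/9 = 251.22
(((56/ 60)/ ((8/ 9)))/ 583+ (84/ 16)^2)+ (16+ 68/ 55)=2089503/ 46640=44.80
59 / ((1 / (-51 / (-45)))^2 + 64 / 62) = 528581 / 16223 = 32.58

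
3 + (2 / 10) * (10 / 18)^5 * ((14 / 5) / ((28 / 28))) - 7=-234446 / 59049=-3.97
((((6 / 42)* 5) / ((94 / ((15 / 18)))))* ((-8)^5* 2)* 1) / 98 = -204800 / 48363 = -4.23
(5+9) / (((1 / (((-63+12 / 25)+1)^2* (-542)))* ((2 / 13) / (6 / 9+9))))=-3383384440072 / 1875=-1804471701.37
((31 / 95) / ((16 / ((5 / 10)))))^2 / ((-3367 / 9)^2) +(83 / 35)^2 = 589187461575697 / 104769145062400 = 5.62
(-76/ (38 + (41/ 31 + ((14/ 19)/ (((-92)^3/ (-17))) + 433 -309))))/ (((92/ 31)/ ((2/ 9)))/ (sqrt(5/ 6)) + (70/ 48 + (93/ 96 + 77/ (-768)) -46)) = 131930998231328096256 *sqrt(30)/ 179742608304177340454117 + 2157212817689246269440/ 179742608304177340454117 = 0.02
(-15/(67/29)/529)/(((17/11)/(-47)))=224895/602531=0.37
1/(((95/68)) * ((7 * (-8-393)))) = -68/266665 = -0.00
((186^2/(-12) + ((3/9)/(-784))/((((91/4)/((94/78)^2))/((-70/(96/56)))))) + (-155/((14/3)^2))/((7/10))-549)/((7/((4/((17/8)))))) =-925.62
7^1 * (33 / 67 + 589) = 4126.45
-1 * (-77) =77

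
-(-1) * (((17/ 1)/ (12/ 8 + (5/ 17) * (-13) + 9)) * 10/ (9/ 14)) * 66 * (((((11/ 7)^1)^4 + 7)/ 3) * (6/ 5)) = 3199142144/ 233583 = 13695.95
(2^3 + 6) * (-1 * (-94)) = 1316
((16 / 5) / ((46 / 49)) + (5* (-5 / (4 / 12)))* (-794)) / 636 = 93.64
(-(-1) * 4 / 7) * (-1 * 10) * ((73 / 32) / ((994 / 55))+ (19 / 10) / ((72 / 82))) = -3277979 / 250488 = -13.09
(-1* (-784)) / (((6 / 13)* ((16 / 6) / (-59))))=-37583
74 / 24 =37 / 12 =3.08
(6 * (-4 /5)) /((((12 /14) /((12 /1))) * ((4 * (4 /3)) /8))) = -504 /5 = -100.80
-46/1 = -46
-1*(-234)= 234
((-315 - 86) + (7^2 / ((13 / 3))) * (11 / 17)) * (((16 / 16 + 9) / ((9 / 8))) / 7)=-499.92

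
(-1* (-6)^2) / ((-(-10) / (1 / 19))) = -18 / 95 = -0.19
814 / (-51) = -814 / 51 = -15.96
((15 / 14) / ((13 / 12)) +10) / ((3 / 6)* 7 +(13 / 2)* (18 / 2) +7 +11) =25 / 182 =0.14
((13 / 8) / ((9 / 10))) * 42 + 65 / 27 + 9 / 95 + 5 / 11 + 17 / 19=4496611 / 56430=79.68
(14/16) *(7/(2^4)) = 49/128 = 0.38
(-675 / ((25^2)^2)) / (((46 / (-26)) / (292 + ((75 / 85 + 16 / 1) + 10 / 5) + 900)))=62829 / 53125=1.18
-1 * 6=-6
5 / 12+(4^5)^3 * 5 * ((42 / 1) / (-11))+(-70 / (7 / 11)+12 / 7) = -18940805875031 / 924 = -20498707656.96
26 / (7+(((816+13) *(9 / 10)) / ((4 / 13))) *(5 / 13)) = 208 / 7517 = 0.03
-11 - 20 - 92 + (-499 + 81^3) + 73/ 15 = 7962358/ 15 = 530823.87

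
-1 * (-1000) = 1000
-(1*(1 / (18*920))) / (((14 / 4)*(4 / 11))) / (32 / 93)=-341 / 2472960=-0.00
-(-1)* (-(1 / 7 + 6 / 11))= -53 / 77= -0.69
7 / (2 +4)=7 / 6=1.17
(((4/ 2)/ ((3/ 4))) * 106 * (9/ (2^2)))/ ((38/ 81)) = 25758/ 19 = 1355.68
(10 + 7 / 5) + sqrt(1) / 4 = 233 / 20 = 11.65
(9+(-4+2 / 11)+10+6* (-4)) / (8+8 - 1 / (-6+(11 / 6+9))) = -0.56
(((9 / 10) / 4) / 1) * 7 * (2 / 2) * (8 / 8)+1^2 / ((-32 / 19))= 157 / 160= 0.98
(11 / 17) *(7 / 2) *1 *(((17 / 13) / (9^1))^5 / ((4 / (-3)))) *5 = -32155585 / 58465280952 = -0.00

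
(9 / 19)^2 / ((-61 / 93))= -7533 / 22021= -0.34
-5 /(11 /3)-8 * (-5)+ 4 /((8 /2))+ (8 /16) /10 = 8731 /220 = 39.69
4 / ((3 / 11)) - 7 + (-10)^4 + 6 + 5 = 30056 / 3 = 10018.67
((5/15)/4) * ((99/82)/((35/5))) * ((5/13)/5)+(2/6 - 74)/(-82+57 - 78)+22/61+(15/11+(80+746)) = 5126932673851/6188654472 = 828.44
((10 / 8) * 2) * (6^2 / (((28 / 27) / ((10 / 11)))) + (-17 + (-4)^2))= 11765 / 154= 76.40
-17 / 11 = -1.55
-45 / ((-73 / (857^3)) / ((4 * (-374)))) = -42372742424760 / 73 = -580448526366.58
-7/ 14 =-1/ 2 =-0.50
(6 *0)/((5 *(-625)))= 0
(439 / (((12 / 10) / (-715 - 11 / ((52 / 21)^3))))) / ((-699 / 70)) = 7731406103575 / 294854976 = 26221.05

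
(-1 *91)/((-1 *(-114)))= -0.80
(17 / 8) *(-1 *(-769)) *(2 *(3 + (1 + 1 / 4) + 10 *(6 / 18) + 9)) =2601527 / 48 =54198.48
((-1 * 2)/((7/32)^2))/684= -0.06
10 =10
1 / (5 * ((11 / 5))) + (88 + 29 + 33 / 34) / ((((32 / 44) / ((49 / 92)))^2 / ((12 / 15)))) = 12841099121 / 253242880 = 50.71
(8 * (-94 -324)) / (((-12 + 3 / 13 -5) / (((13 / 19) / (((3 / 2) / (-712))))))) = -21177728 / 327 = -64763.69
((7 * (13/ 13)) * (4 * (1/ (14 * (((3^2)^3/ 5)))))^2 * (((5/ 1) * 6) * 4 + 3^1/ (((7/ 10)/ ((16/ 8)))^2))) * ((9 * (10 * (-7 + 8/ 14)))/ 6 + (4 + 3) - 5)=-155996000/ 425329947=-0.37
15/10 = 3/2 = 1.50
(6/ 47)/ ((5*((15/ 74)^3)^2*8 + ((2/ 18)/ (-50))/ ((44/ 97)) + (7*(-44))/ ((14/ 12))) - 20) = -152404148694600/ 339050965499803303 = -0.00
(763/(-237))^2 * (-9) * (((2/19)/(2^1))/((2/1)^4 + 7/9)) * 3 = -15718563/17905429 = -0.88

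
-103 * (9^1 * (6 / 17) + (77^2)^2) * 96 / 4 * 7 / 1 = -10340900699304 / 17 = -608288276429.65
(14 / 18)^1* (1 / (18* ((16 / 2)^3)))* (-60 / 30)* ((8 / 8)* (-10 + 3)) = 49 / 41472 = 0.00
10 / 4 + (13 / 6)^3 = 2737 / 216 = 12.67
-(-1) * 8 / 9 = 8 / 9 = 0.89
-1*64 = -64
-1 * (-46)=46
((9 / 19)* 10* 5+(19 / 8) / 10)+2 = 39401 / 1520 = 25.92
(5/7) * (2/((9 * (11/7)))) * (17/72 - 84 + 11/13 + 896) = 3805225/46332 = 82.13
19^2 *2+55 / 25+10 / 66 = 119518 / 165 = 724.35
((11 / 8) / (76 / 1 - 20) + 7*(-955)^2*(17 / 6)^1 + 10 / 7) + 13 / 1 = 3472993975 / 192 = 18088510.29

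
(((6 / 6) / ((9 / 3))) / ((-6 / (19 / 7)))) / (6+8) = -19 / 1764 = -0.01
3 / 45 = 1 / 15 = 0.07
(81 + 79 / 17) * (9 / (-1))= -13104 / 17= -770.82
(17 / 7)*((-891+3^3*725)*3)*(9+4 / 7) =63843228 / 49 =1302923.02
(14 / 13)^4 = 1.35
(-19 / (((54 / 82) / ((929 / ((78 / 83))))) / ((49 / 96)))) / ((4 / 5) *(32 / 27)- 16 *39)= 2102322355 / 89975808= 23.37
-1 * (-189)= 189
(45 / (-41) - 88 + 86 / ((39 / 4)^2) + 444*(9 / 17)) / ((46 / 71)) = 11054558497 / 48766302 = 226.68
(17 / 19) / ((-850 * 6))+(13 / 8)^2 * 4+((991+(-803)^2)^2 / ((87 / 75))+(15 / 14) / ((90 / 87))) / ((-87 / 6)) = -3328119965791874173 / 134223600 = -24795341249.91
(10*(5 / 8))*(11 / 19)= 275 / 76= 3.62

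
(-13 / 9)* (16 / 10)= -104 / 45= -2.31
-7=-7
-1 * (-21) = 21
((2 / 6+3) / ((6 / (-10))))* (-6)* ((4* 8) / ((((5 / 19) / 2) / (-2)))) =-48640 / 3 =-16213.33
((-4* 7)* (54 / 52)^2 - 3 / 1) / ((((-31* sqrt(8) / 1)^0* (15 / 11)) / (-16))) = 65824 / 169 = 389.49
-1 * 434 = -434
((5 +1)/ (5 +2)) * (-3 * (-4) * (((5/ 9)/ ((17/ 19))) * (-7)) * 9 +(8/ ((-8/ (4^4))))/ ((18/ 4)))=-161048/ 357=-451.11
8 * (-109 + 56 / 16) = -844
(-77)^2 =5929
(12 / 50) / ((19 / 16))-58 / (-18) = 3.42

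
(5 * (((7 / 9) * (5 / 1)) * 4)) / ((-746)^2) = 175 / 1252161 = 0.00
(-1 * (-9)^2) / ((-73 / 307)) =24867 / 73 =340.64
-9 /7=-1.29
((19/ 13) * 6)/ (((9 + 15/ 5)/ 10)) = 95/ 13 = 7.31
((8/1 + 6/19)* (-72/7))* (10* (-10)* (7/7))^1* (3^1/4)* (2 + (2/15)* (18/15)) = 1842912/133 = 13856.48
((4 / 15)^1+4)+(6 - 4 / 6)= 48 / 5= 9.60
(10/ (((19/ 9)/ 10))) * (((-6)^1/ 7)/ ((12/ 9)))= -4050/ 133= -30.45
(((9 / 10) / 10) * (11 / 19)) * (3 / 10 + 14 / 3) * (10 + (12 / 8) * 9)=231099 / 38000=6.08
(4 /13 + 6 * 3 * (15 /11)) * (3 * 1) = 10662 /143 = 74.56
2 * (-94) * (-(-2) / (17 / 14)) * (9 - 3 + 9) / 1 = -78960 / 17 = -4644.71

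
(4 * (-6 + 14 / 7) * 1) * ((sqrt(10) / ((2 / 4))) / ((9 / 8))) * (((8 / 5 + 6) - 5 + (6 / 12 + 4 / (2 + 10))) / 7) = -13184 * sqrt(10) / 945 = -44.12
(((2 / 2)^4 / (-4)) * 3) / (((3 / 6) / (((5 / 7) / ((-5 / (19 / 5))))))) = 57 / 70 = 0.81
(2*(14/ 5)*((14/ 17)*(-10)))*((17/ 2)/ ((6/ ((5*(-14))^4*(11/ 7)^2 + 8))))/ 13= -3873613856/ 13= -297970296.62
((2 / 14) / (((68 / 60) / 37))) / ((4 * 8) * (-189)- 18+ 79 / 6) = -3330 / 4321723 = -0.00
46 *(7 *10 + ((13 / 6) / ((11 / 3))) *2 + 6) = 39054 / 11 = 3550.36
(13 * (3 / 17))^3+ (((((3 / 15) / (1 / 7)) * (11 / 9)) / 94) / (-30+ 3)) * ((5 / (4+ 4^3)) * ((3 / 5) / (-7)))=9033100499 / 748151640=12.07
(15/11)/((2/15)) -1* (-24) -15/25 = 3699/110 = 33.63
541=541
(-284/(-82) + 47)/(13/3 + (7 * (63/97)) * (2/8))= 2408316/261047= 9.23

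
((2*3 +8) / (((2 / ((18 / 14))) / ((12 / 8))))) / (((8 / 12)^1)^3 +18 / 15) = 3645 / 404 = 9.02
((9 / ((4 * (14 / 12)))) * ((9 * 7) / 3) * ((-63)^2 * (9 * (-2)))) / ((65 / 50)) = -28934010 / 13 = -2225693.08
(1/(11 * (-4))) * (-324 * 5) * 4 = 1620/11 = 147.27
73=73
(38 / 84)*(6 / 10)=19 / 70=0.27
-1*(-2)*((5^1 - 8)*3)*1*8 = -144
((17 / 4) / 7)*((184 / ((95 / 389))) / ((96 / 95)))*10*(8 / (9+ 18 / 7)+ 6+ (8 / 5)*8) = 600334753 / 6804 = 88232.62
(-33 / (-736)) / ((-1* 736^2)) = -0.00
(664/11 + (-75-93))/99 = -1184/1089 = -1.09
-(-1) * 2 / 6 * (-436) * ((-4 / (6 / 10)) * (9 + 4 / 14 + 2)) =688880 / 63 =10934.60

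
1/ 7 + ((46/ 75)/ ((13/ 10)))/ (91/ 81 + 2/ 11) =266863/ 529165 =0.50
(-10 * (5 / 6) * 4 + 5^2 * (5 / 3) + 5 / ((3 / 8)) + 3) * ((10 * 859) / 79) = 635660 / 237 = 2682.11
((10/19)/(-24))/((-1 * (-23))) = -5/5244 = -0.00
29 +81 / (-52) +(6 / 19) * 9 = 29921 / 988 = 30.28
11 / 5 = 2.20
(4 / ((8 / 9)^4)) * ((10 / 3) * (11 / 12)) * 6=117.47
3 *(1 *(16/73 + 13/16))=3615/1168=3.10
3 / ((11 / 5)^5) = 0.06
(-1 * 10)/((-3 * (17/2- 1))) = 4/9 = 0.44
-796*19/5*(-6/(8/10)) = 22686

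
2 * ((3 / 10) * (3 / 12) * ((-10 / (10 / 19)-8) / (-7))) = 0.58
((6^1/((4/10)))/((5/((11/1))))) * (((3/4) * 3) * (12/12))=297/4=74.25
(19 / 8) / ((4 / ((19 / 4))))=361 / 128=2.82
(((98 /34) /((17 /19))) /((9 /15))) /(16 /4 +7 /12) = 3724 /3179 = 1.17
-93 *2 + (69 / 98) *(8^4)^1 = 2697.92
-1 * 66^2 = -4356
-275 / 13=-21.15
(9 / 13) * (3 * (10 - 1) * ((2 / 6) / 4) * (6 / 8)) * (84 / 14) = 729 / 104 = 7.01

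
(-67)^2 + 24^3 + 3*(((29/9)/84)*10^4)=19463.79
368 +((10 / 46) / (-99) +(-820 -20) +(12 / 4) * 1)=-1067918 / 2277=-469.00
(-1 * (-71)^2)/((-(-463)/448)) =-2258368/463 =-4877.68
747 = 747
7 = 7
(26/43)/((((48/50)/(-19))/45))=-92625/172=-538.52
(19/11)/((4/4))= 1.73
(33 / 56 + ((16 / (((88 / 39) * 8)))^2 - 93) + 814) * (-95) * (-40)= 2745024.72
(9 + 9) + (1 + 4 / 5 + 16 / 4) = 119 / 5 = 23.80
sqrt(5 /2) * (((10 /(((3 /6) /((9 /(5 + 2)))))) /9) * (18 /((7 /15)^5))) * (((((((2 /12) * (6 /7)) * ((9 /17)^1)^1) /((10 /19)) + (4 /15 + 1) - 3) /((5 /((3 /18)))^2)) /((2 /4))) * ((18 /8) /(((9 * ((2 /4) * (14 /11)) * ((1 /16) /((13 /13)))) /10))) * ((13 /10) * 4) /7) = -131467050000 * sqrt(10) /686011319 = -606.02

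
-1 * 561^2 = -314721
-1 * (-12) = 12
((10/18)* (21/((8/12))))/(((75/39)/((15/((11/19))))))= 5187/22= 235.77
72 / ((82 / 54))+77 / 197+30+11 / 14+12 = 10243873 / 113078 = 90.59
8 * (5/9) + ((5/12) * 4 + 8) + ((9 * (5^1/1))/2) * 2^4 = 3367/9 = 374.11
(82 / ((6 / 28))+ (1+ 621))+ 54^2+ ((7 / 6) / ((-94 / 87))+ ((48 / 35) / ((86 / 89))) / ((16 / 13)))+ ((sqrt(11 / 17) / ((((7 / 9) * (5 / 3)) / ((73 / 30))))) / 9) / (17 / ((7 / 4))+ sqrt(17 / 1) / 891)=-455301 * sqrt(11) / 183545245550+ 115906626 * sqrt(187) / 91772622775+ 3328002557 / 848820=3920.76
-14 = -14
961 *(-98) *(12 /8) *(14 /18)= -329623 /3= -109874.33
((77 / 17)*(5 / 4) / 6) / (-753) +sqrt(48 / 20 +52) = -385 / 307224 +4*sqrt(85) / 5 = 7.37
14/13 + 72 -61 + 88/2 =729/13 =56.08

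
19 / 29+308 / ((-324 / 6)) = -3953 / 783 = -5.05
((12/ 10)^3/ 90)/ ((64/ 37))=111/ 10000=0.01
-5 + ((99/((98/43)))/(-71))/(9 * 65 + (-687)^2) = -1826684213/365336748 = -5.00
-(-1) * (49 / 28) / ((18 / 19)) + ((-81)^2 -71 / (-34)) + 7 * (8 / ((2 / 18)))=8652377 / 1224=7068.94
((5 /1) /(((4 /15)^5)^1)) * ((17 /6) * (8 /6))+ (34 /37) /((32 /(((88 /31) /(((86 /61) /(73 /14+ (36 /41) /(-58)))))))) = 2944108424144785 /210175325696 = 14007.87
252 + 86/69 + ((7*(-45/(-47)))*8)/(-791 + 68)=197870038/781563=253.17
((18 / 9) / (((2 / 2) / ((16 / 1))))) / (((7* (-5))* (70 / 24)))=-384 / 1225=-0.31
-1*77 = -77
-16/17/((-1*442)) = 8/3757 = 0.00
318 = 318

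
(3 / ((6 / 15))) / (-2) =-15 / 4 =-3.75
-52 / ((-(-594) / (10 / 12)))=-65 / 891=-0.07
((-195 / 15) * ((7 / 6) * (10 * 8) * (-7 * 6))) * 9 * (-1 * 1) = -458640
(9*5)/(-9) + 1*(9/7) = -26/7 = -3.71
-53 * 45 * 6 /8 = -7155 /4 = -1788.75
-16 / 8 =-2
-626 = -626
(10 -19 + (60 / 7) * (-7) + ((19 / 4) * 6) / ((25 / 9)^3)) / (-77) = 2114697 / 2406250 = 0.88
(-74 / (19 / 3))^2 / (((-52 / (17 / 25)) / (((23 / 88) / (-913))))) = 4817511 / 9426359800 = 0.00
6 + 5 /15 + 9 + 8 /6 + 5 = 65 /3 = 21.67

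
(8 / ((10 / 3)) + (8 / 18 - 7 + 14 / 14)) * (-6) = 284 / 15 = 18.93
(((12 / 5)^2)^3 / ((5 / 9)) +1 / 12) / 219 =322564397 / 205312500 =1.57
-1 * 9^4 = -6561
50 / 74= 25 / 37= 0.68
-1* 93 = -93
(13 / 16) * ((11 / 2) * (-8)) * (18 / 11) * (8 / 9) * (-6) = 312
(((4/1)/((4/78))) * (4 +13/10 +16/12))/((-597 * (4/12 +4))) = -1/5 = -0.20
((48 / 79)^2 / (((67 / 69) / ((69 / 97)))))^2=120326507790336 / 1645134610147081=0.07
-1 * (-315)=315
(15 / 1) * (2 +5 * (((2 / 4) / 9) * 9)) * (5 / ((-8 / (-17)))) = 717.19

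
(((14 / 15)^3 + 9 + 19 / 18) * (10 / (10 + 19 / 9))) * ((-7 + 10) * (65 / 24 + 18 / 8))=8730197 / 65400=133.49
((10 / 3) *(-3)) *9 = -90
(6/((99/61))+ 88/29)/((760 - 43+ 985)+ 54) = 3221/840246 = 0.00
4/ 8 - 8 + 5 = -5/ 2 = -2.50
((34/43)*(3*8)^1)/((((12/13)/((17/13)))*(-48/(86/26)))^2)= 211259/1168128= 0.18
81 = 81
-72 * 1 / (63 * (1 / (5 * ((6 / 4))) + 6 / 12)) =-240 / 133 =-1.80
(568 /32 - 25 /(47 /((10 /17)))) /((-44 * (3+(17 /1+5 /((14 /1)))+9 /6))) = -390103 /21515472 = -0.02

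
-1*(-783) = 783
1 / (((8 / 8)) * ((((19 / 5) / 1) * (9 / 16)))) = 80 / 171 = 0.47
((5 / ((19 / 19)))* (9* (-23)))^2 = 1071225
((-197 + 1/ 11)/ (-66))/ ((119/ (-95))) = -34295/ 14399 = -2.38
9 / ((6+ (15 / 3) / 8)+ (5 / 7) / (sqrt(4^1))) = 504 / 391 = 1.29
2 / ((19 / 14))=28 / 19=1.47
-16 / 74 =-8 / 37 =-0.22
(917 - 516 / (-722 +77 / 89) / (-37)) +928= 4381270041 / 2374697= 1844.98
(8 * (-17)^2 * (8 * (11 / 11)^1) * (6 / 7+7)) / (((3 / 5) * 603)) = 5086400 / 12663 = 401.67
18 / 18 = 1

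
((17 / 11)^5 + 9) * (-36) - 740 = -222473116 / 161051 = -1381.38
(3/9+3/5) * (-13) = -182/15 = -12.13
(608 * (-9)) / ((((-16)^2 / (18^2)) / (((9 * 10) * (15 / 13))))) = -9349425 / 13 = -719186.54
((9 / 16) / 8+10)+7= 2185 / 128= 17.07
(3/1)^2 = 9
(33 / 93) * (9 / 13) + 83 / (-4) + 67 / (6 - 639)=-21030553 / 1020396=-20.61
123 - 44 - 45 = 34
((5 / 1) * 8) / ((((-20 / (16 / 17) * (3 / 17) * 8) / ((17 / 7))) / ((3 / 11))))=-68 / 77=-0.88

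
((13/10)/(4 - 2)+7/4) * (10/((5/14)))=336/5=67.20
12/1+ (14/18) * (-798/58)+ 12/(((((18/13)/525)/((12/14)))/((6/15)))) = 135833/87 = 1561.30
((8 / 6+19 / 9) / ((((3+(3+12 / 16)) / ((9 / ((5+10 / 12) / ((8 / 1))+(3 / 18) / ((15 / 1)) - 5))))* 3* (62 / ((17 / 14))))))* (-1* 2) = 2720 / 193221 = 0.01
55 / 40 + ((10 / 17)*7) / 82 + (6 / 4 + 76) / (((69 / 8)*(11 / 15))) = 19296191 / 1410728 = 13.68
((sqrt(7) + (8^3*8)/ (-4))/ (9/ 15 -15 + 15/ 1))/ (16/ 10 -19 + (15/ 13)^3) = 7030400/ 65349 -54925*sqrt(7)/ 522792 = 107.30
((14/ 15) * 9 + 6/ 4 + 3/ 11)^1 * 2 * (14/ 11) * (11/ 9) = 5222/ 165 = 31.65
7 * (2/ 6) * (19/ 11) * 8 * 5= 5320/ 33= 161.21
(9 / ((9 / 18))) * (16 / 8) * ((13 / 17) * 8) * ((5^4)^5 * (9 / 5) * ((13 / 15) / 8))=69625854492187500 / 17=4095638499540441.18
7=7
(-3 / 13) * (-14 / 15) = 14 / 65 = 0.22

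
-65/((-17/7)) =455/17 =26.76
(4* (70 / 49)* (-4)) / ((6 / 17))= -64.76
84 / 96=7 / 8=0.88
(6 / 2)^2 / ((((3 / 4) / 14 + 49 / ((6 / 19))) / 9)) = 13608 / 26077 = 0.52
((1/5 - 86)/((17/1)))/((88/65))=-507/136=-3.73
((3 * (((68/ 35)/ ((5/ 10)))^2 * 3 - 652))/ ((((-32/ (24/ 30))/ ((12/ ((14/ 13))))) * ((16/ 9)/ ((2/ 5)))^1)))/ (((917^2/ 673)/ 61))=8032042398627/ 1442124635000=5.57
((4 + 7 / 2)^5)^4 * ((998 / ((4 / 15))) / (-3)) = -829651554154872894287109375 / 2097152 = -395608689382015654700.81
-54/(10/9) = -243/5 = -48.60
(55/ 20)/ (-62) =-11/ 248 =-0.04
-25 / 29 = -0.86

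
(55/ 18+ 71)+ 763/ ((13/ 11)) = 168403/ 234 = 719.67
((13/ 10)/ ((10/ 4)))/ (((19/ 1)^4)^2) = 13/ 424589076025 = 0.00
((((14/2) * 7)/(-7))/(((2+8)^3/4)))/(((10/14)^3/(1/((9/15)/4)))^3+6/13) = -117509703584/1937658682875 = -0.06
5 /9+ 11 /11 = 14 /9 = 1.56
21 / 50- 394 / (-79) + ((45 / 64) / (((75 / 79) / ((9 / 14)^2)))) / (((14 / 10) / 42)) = 180724049 / 12387200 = 14.59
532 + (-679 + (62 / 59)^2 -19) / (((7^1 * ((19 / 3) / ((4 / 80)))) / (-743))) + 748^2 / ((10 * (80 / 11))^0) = 2595519129143 / 4629730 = 560619.98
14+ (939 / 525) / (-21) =51137 / 3675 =13.91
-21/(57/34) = -238/19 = -12.53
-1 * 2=-2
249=249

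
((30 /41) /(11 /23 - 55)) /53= -115 /454157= -0.00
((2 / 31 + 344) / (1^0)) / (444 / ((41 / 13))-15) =2.74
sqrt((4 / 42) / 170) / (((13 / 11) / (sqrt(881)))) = 11 * sqrt(1572585) / 23205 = 0.59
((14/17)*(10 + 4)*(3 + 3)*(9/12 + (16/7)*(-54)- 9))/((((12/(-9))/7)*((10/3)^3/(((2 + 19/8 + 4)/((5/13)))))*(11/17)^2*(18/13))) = 938952041391/19360000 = 48499.59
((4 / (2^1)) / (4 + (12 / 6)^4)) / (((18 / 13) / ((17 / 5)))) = 221 / 900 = 0.25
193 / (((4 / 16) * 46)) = 386 / 23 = 16.78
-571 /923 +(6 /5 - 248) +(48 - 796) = -4593857 /4615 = -995.42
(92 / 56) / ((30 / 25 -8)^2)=575 / 16184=0.04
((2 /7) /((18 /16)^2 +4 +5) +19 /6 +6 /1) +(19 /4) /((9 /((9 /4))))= 763949 /73584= 10.38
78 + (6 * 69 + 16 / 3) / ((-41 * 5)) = 46712 / 615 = 75.95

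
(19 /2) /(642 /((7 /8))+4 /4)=133 /10286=0.01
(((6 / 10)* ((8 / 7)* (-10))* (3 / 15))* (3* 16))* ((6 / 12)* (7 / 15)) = -384 / 25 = -15.36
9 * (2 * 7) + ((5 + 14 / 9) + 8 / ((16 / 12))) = 1247 / 9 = 138.56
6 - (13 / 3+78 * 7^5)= -3932833 / 3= -1310944.33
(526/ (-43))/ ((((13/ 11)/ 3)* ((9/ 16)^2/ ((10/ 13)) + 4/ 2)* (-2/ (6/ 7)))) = 133309440/ 24154949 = 5.52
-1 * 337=-337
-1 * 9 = -9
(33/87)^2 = 121/841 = 0.14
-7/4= -1.75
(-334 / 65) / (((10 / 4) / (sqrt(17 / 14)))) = -334 * sqrt(238) / 2275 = -2.26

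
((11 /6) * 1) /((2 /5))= 55 /12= 4.58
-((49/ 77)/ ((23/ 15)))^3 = -1157625/ 16194277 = -0.07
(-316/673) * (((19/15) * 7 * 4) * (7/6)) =-19.43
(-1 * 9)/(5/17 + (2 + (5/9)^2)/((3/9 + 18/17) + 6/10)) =-2098548/338795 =-6.19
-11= -11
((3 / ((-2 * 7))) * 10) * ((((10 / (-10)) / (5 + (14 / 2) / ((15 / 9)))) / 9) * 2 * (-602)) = -2150 / 69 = -31.16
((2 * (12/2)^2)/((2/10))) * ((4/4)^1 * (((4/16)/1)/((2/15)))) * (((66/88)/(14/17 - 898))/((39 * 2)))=-3825/528736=-0.01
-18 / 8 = -9 / 4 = -2.25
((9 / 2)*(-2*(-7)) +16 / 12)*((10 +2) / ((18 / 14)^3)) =264796 / 729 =363.23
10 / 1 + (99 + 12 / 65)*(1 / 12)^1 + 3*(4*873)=2728509 / 260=10494.27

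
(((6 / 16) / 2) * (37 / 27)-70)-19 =-12779 / 144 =-88.74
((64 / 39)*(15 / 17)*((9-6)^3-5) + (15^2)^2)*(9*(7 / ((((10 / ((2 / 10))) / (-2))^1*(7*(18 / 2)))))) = -2239033 / 1105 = -2026.27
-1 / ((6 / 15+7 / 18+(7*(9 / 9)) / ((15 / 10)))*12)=-15 / 982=-0.02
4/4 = 1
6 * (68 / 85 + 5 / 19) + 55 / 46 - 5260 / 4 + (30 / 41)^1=-234120309 / 179170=-1306.69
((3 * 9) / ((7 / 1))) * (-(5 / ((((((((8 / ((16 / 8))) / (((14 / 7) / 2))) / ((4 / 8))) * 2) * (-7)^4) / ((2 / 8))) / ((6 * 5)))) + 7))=-14523273 / 537824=-27.00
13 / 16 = 0.81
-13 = -13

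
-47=-47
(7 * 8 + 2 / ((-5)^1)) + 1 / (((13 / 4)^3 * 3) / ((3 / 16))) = 610786 / 10985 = 55.60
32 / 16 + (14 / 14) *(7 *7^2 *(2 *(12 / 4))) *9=18524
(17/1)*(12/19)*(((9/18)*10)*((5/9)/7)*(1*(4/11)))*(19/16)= 425/231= 1.84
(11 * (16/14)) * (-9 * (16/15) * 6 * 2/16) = -3168/35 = -90.51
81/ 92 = 0.88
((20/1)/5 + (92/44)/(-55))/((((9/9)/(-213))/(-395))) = 40334319/121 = 333341.48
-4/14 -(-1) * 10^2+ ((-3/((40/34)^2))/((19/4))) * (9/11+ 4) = 14266543/146300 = 97.52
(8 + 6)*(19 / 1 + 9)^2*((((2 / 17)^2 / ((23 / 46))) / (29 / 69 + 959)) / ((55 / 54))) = 40896576 / 131531125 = 0.31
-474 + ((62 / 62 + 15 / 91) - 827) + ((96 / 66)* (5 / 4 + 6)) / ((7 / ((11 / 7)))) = -826487 / 637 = -1297.47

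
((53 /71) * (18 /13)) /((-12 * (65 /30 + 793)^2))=-2862 /21009733043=-0.00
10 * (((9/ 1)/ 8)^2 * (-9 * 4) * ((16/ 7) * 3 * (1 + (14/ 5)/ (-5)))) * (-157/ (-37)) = -5833.13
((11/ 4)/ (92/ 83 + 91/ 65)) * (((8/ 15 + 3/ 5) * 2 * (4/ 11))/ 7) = 2822/ 21861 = 0.13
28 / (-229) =-28 / 229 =-0.12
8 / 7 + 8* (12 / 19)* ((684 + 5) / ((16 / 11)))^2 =1206267277 / 1064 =1133709.85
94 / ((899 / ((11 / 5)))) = 1034 / 4495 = 0.23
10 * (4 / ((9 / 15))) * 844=168800 / 3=56266.67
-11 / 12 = -0.92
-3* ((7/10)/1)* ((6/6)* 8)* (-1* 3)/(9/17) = 476/5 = 95.20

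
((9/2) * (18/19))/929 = 81/17651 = 0.00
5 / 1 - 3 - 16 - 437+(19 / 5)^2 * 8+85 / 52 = -433999 / 1300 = -333.85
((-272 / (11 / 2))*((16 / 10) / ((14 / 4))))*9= -78336 / 385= -203.47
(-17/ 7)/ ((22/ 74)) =-629/ 77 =-8.17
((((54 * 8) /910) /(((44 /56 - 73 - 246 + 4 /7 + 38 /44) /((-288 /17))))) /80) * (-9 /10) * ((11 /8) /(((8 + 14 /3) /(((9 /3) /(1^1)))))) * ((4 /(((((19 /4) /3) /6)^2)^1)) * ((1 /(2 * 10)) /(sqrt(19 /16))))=-0.00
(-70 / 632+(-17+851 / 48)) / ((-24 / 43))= -100835 / 91008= -1.11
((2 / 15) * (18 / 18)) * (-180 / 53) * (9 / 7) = -216 / 371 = -0.58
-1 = -1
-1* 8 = -8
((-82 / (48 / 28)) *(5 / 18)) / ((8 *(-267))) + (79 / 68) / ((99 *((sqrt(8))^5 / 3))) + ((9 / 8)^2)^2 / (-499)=79 *sqrt(2) / 574464 + 44358071 / 14734503936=0.00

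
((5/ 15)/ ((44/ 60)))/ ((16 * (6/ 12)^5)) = 10/ 11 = 0.91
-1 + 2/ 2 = 0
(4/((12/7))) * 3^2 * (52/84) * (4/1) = 52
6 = 6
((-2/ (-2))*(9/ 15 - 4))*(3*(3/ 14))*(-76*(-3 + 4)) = 5814/ 35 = 166.11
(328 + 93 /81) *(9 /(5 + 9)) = 8887 /42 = 211.60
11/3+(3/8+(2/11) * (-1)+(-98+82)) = -3205/264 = -12.14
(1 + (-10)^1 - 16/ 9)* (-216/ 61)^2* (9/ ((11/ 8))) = -36205056/ 40931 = -884.54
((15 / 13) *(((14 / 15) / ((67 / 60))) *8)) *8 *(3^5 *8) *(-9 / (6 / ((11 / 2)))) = -862202880 / 871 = -989899.98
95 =95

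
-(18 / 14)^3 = -729 / 343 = -2.13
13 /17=0.76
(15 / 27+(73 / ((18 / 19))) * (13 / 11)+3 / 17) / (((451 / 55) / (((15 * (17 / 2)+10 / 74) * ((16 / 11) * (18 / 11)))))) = 116736799800 / 34325159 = 3400.91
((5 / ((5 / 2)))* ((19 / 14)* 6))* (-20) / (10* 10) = -114 / 35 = -3.26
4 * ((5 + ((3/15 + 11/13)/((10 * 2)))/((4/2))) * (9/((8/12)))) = 88209/325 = 271.41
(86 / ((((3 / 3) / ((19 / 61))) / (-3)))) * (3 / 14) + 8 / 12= -21205 / 1281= -16.55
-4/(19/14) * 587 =-32872/19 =-1730.11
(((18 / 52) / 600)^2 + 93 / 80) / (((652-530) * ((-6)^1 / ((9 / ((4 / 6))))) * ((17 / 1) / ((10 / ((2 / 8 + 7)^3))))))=-282906081 / 8548490834000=-0.00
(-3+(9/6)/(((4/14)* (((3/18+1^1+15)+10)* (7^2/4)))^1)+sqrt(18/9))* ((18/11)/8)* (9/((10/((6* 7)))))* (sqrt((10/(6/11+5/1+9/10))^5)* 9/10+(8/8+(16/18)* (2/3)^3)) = (-3279+1099* sqrt(2))* (109415054503+2646270000* sqrt(7799))/12310084633660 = -48.07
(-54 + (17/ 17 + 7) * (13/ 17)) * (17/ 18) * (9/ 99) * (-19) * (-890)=-625670/ 9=-69518.89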